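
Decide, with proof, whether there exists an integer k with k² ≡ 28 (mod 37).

Take k = 19. Then 19² = 361 = 9·37 + 28, so 19² ≡ 28 (mod 37).

k = 19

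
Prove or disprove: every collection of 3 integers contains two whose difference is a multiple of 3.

No; for instance {2, 3, 4} is a counterexample.

Consider the 3 integers 2, 3, 4. They lie in distinct residue classes modulo 3, since 3 ≤ 3.
The differences between them range over 1, …, 2, none of which is divisible by 3.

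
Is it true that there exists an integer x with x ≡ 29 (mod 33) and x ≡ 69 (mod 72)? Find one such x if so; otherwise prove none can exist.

There is no such integer.

Both moduli are multiples of 3 = gcd(33, 72), so any solution would satisfy x ≡ 29 and x ≡ 69 modulo 3 simultaneously.
But 29 mod 3 = 2 while 69 mod 3 = 0, a contradiction.
Therefore no such x exists.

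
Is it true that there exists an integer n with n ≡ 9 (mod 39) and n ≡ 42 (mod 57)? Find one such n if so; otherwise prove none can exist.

n = 555

The moduli are not coprime: gcd(39, 57) = 3. Compatibility requires 3 ∣ (42 − 9) = 33, which holds, so solutions exist.
Write n = 9 + 39t. Then 39t ≡ 42 − 9 ≡ 33 (mod 57); dividing through by 3 gives 13t ≡ 11 (mod 19).
Invert 13 mod 19 by the Euclidean algorithm: 19 = 1·13 + 6, 13 = 2·6 + 1, 6 = 6·1 + 0; back-substituting, 1 = 13 − 2·6 = 13 − 2·(19 − 1·13) = −2·19 + 3·13. Hence 13·3 ≡ 1, so 13⁻¹ ≡ 3 (mod 19).
Multiplying by 3: t ≡ 3·11 = 33 ≡ 14 (mod 19).
Then n = 9 + 39·14 = 555.
Verify: 555 = 14·39 + 9 and 555 = 9·57 + 42. ✓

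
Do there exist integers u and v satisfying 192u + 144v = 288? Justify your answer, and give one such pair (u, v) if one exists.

Every value of 192u + 144v is a multiple of gcd(192, 144) = 48; since 48 ∣ 288, solutions exist.
Dividing through by 48 reduces the equation to 4u + 3v = 6.
Euclidean algorithm: 4 = 1·3 + 1, 3 = 3·1 + 0.
Working back up the chain: 1 = 4 − 1·3. So 4·1 + 3·(-1) = 1.
Times 6: 4·6 + 3·(-6) = 6, so (6, -6) solves it.
Shifting by a multiple of (3, −4) keeps it a solution: u = 6 − 2·3 = 0, v = -6 + 2·4 = 2.
Indeed 192·0 + 144·2 = 0 + 288 = 288.

u = 0, v = 2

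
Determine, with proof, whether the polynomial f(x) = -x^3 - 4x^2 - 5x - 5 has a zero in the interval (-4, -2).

Yes, f has a root in the interval.

f(-4) = 15 and f(-2) = -3, which have opposite signs.
As a polynomial, f is continuous on every closed interval.
By the Intermediate Value Theorem f must vanish at some point of (-4, -2).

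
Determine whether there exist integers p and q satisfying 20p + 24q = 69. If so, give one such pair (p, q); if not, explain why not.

No, no such integers exist.

gcd(20, 24) = 4, so every integer of the form 20p + 24q is a multiple of 4.
But 69 is not a multiple of 4 (it leaves remainder 1).
So the equation is unsolvable over ℤ.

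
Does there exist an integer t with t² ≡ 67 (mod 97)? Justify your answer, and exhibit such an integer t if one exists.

No, no such integer exists.

97 is prime, so by Euler's criterion 67 is a square mod 97 iff 67^((97−1)/2) = 67^48 ≡ 1 (mod 97).
Squaring successively (mod 97): 67^2 = 4489 ≡ 27; 67^4 ≡ 27² = 729 ≡ 50; 67^8 ≡ 50² = 2500 ≡ 75; 67^16 ≡ 75² = 5625 ≡ 96; 67^32 ≡ 96² = 9216 ≡ 1.
Since 48 = 32 + 16, 67^48 ≡ 1 · 96; multiplying out mod 97: 1·96 = 96 ≡ 96. Thus 67^48 ≡ 96 ≡ −1 (mod 97).
By Euler's criterion 67 is a quadratic non-residue mod 97: no t satisfies t² ≡ 67 (mod 97).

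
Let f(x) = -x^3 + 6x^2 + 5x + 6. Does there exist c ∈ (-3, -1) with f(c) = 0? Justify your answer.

No such root exists.

The endpoint values f(-3) = 72 and f(-1) = 8 are both positive. Claim: f(x) > 0 for every x in (-3, -1).
Substitute x = -1 − u, where 0 < u < 2 on the interval. Expanding, f(-1 − u) = u^3 + 9u^2 + 10u + 8.
All 4 nonzero coefficients of this polynomial in u are positive; hence for u > 0 the value is a sum of positive terms (the constant 8 among them).
So f is strictly positive on (-3, -1); no root exists in the interval.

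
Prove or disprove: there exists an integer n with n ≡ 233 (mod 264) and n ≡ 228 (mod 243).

There is no such integer.

gcd(264, 243) = 3. If n ≡ 233 (mod 264) and n ≡ 228 (mod 243), then n ≡ 233 (mod 3) and n ≡ 228 (mod 3).
These are incompatible: 233 − 228 = 5 is not divisible by 3.
Therefore no such n exists.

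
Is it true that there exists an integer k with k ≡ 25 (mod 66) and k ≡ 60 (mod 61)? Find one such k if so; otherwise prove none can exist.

Since 66 and 61 share no common factor, CRT says the pair of congruences has a solution (unique mod 4026).
Write k = 25 + 66t and require 25 + 66t ≡ 60 (mod 61), i.e. 66t ≡ 35 (mod 61).
66 ≡ 5 (mod 61), so this reads 5t ≡ 35 (mod 61). To invert 5 modulo 61: 61 = 12·5 + 1, 5 = 5·1 + 0, and unwinding, 1 = 61 − 12·5. Thus 5⁻¹ ≡ -12 ≡ 49 (mod 61).
Therefore t ≡ 49·35 = 1715 ≡ 7 (mod 61).
Taking t = 7 gives k = 25 + 66·7 = 487.
Verify: 487 = 7·66 + 25 and 487 = 7·61 + 60. ✓

k = 487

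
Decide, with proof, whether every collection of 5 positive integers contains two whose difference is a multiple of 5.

Consider the 5 integers 7, 8, …, 11. They lie in distinct residue classes modulo 5, since 5 ≤ 5.
No two share a residue, so no pair has difference divisible by 5; the claim fails for this set.

No, the set {7, 8, 9, 10, 11} is a counterexample.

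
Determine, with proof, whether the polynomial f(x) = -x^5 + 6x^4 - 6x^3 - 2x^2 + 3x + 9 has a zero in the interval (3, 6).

f(3) = 81 and f(6) = -1341, which have opposite signs.
f is continuous everywhere (it is a polynomial), in particular on [3, 6].
By the Intermediate Value Theorem, f takes the value 0 somewhere in the open interval.

Yes, f has a root in the interval.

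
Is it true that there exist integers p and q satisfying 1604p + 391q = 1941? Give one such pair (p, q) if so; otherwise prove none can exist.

p = 332, q = -1357

Since gcd(1604, 391) = 1, every integer is an integer combination of 1604 and 391.
Euclidean algorithm: 1604 = 4·391 + 40, 391 = 9·40 + 31, 40 = 1·31 + 9, 31 = 3·9 + 4, 9 = 2·4 + 1, 4 = 4·1 + 0.
Unwinding: 1 = 9 − 2·4 = 9 − 2·(31 − 3·9) = −2·31 + 7·9 = −2·31 + 7·(40 − 1·31) = 7·40 − 9·31 = 7·40 − 9·(391 − 9·40) = −9·391 + 88·40 = −9·391 + 88·(1604 − 4·391) = 88·1604 − 361·391, i.e. 1604·88 + 391·(-361) = 1.
Times 1941: 1604·170808 + 391·(-700701) = 1941, so (170808, -700701) solves it.
Subtracting 436·391 from p and adding 436·1604 to q gives the tidier solution (332, -1357).
Check: 1604·332 + 391·(-1357) = 532528 − 530587 = 1941. ✓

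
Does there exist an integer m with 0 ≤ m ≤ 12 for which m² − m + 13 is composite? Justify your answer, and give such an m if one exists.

At m = 2: 2² − 2 + 13 = 15 = 3·5, which is composite.

m = 2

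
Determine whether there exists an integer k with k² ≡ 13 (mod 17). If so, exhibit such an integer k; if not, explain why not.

k = 9

k = 9 works: 9² = 81, and 81 − 13 = 68 = 4·17.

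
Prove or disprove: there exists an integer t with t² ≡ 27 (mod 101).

No such integer exists.

101 is prime, so by Euler's criterion 27 is a square mod 101 iff 27^((101−1)/2) = 27^50 ≡ 1 (mod 101).
Repeated squaring mod 101: 27^2 = 729 ≡ 22; 27^4 ≡ 22² = 484 ≡ 80; 27^8 ≡ 80² = 6400 ≡ 37; 27^16 ≡ 37² = 1369 ≡ 56; 27^32 ≡ 56² = 3136 ≡ 5.
Since 50 = 32 + 16 + 2, 27^50 ≡ 5 · 56 · 22; multiplying out mod 101: 5·56 = 280 ≡ 78, then 78·22 = 1716 ≡ 100. Thus 27^50 ≡ 100 ≡ −1 (mod 101).
By Euler's criterion 27 is a quadratic non-residue mod 101: no t satisfies t² ≡ 27 (mod 101).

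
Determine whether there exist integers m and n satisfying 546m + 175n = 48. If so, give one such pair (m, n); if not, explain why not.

gcd(546, 175) = 7, so every integer of the form 546m + 175n is a multiple of 7.
But 48 = 7·6 + 6, so 7 ∤ 48.
Therefore 546m + 175n = 48 has no solution in integers.

No such integers exist.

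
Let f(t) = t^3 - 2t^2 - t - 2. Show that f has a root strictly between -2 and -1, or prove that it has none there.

The endpoint values f(-2) = -16 and f(-1) = -4 are both negative. Claim: f(t) < 0 for every t in (-2, -1).
Substitute t = -1 − u, where 0 < u < 1 on the interval. Expanding, f(-1 − u) = -u^3 - 5u^2 - 6u - 4.
The nonzero coefficients here are all negative, so for u > 0 every term is negative (or zero), and the constant term -4 is strictly negative.
Therefore f(t) < 0 throughout (-2, -1), and f has no zero there.

No such root exists.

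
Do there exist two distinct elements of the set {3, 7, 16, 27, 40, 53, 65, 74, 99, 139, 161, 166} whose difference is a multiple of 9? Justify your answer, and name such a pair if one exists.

The pair (7, 16) works.

Both 7 and 16 leave remainder 7 on division by 9; their difference 9 = 1·9 is a multiple of 9.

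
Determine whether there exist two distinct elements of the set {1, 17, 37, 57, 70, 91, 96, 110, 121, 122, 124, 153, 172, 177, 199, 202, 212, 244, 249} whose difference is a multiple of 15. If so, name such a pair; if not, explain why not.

Both 1 and 91 leave remainder 1 on division by 15; their difference 90 = 6·15 is a multiple of 15.

Yes: 1 and 91.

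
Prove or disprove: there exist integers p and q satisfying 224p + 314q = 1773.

No, no such integers exist.

gcd(224, 314) = 2, so every integer of the form 224p + 314q is a multiple of 2.
However 1773 leaves remainder 1 on division by 2.
Therefore 224p + 314q = 1773 has no solution in integers.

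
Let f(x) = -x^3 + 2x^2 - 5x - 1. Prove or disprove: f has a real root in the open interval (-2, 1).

f(-2) = 25 and f(1) = -5, which have opposite signs.
As a polynomial, f is continuous on every closed interval.
By the Intermediate Value Theorem f must vanish at some point of (-2, 1).

Such a root exists.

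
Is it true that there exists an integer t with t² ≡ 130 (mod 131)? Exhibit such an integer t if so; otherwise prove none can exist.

There is no such integer.

131 is prime, so by Euler's criterion 130 is a square mod 131 iff 130^((131−1)/2) = 130^65 ≡ 1 (mod 131).
Repeated squaring mod 131: 130^2 = 16900 ≡ 1; 130^4 ≡ 1² = 1 ≡ 1; 130^8 ≡ 1² = 1 ≡ 1; 130^16 ≡ 1² = 1 ≡ 1; 130^32 ≡ 1² = 1 ≡ 1; 130^64 ≡ 1² = 1 ≡ 1.
Since 65 = 64 + 1, 130^65 ≡ 1 · 130; multiplying out mod 131: 1·130 = 130 ≡ 130. Thus 130^65 ≡ 130 ≡ −1 (mod 131).
The value −1 means 130 is a non-residue modulo 131, so t² ≡ 130 (mod 131) is impossible.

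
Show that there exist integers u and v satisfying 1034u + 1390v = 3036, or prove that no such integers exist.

gcd(1034, 1390) = 2, and 2 divides 3036, so integer solutions exist.
Dividing through by 2 reduces the equation to 517u + 695v = 1518.
Euclidean algorithm: 695 = 1·517 + 178, 517 = 2·178 + 161, 178 = 1·161 + 17, 161 = 9·17 + 8, 17 = 2·8 + 1, 8 = 8·1 + 0.
Back-substituting, 1 = 17 − 2·8 = 17 − 2·(161 − 9·17) = −2·161 + 19·17 = −2·161 + 19·(178 − 1·161) = 19·178 − 21·161 = 19·178 − 21·(517 − 2·178) = −21·517 + 61·178 = −21·517 + 61·(695 − 1·517) = 61·695 − 82·517; that is, 517·(-82) + 695·61 = 1.
Scaling by 1518 gives the particular solution (u, v) = (-124476, 92598).
Adding 180·695 to u and subtracting 180·517 from v gives the tidier solution (624, -462).
Check: 1034·624 + 1390·(-462) = 645216 − 642180 = 3036. ✓

u = 624, v = -462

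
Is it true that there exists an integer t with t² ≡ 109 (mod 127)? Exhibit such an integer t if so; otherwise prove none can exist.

127 is prime, so by Euler's criterion 109 is a square mod 127 iff 109^((127−1)/2) = 109^63 ≡ 1 (mod 127).
Squaring successively (mod 127): 109^2 = 11881 ≡ 70; 109^4 ≡ 70² = 4900 ≡ 74; 109^8 ≡ 74² = 5476 ≡ 15; 109^16 ≡ 15² = 225 ≡ 98; 109^32 ≡ 98² = 9604 ≡ 79.
Since 63 = 32 + 16 + 8 + 4 + 2 + 1, 109^63 ≡ 79 · 98 · 15 · 74 · 70 · 109; multiplying out mod 127: 79·98 = 7742 ≡ 122, then 122·15 = 1830 ≡ 52, then 52·74 = 3848 ≡ 38, then 38·70 = 2660 ≡ 120, then 120·109 = 13080 ≡ 126. Thus 109^63 ≡ 126 ≡ −1 (mod 127).
By Euler's criterion 109 is a quadratic non-residue mod 127: no t satisfies t² ≡ 109 (mod 127).

No, no such integer exists.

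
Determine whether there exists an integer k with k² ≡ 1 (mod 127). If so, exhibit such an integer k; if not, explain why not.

k = 126

Take k = 126. Then 126² = 15876 = 125·127 + 1, so 126² ≡ 1 (mod 127).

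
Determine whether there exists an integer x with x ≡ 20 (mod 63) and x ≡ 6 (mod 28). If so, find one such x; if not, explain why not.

Here gcd(63, 28) = 7, and both 20 and 6 leave remainder 6 mod 7, so the system is consistent.
Step through x = 20, 20 + 63, 20 + 2·63, …: the values 20, 83, 146 reduce mod 28 to 20, 27, 6. The value 146 hits 6.
Verify: 146 = 2·63 + 20 and 146 = 5·28 + 6. ✓

x = 146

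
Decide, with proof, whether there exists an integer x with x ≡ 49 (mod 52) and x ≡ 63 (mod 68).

No such integer exists.

gcd(52, 68) = 4. If x ≡ 49 (mod 52) and x ≡ 63 (mod 68), then x ≡ 49 (mod 4) and x ≡ 63 (mod 4).
But 49 mod 4 = 1 while 63 mod 4 = 3, a contradiction.
Therefore no such x exists.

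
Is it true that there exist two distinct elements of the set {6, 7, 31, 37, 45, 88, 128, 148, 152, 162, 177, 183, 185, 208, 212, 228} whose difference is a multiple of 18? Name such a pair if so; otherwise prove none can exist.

Residues mod 18: 6↦6, 7↦7, 31↦13, 37↦1, 45↦9, 88↦16, 128↦2, 148↦4, 152↦8, 162↦0, 177↦15, 183↦3, 185↦5, 208↦10, 212↦14, 228↦12.
No residue repeats among the 16 elements, so no pair has difference ≡ 0 (mod 18).

No such pair exists.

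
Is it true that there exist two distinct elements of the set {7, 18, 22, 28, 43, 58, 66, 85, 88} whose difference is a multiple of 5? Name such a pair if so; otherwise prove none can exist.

Reduce each element mod 5: 7↦2, 18↦3, 22↦2, 28↦3, 43↦3, 58↦3, 66↦1, 85↦0, 88↦3. The residue 2 repeats (at 7 and 22), and 22 − 7 = 15 = 3·5.

7 and 22 are such a pair.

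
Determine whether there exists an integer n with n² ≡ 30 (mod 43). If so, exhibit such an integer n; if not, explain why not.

43 is prime, so by Euler's criterion 30 is a square mod 43 iff 30^((43−1)/2) = 30^21 ≡ 1 (mod 43).
Squaring successively (mod 43): 30^2 = 900 ≡ 40; 30^4 ≡ 40² = 1600 ≡ 9; 30^8 ≡ 9² = 81 ≡ 38; 30^16 ≡ 38² = 1444 ≡ 25.
Since 21 = 16 + 4 + 1, 30^21 ≡ 25 · 9 · 30; multiplying out mod 43: 25·9 = 225 ≡ 10, then 10·30 = 300 ≡ 42. Thus 30^21 ≡ 42 ≡ −1 (mod 43).
The value −1 means 30 is a non-residue modulo 43, so n² ≡ 30 (mod 43) is impossible.

No such integer exists.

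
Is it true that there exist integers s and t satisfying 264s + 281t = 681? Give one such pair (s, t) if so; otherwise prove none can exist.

264 and 281 are coprime, so 264s + 281t ranges over all of ℤ.
Run the Euclidean algorithm on 281 and 264: 281 = 1·264 + 17, 264 = 15·17 + 9, 17 = 1·9 + 8, 9 = 1·8 + 1, 8 = 8·1 + 0.
Unwinding: 1 = 9 − 1·8 = 9 − (17 − 1·9) = −17 + 2·9 = −17 + 2·(264 − 15·17) = 2·264 − 31·17 = 2·264 − 31·(281 − 1·264) = −31·281 + 33·264, i.e. 264·33 + 281·(-31) = 1.
Scaling by 681 gives the particular solution (s, t) = (22473, -21111).
The general solution is s = 22473 + 281k, t = -21111 − 264k; taking k = -79 gives the smaller pair s = 274, t = -255.
Check: 264·274 + 281·(-255) = 72336 − 71655 = 681. ✓

s = 274, t = -255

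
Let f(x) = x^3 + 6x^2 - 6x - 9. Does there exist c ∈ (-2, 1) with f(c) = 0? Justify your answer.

f(-2) = 19 and f(1) = -8, which have opposite signs.
f is continuous everywhere (it is a polynomial), in particular on [-2, 1].
By the Intermediate Value Theorem f must vanish at some point of (-2, 1).

Yes, such a c exists.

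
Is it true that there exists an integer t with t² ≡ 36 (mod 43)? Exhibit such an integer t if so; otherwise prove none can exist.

Take t = 6. Then 6² = 36, and since 0 ≤ 36 < 43 this is already reduced: 6² ≡ 36 (mod 43).

t = 6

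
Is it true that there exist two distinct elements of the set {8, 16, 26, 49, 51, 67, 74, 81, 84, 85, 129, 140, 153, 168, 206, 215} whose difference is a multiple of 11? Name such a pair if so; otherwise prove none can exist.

Reduce each element mod 11: 8↦8, 16↦5, 26↦4, 49↦5, 51↦7, 67↦1, 74↦8, 81↦4, 84↦7, 85↦8, 129↦8, 140↦8, 153↦10, 168↦3, 206↦8, 215↦6. The residue 8 repeats (at 8 and 74), and 74 − 8 = 66 = 6·11.

8 and 74 are such a pair.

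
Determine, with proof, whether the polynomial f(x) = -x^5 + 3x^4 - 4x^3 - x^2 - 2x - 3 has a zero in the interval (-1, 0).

Such a root exists.

f(-1) = 6 and f(0) = -3, which have opposite signs.
Since f is a polynomial it is continuous on [-1, 0].
By the Intermediate Value Theorem f must vanish at some point of (-1, 0).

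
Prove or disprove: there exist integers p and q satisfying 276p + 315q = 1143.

p = 3, q = 1

gcd(276, 315) = 3, and 3 divides 1143, so integer solutions exist.
Dividing through by 3 reduces the equation to 92p + 105q = 381.
Euclidean algorithm: 105 = 1·92 + 13, 92 = 7·13 + 1, 13 = 13·1 + 0.
Unwinding: 1 = 92 − 7·13 = 92 − 7·(105 − 1·92) = −7·105 + 8·92, i.e. 92·8 + 105·(-7) = 1.
Times 381: 92·3048 + 105·(-2667) = 381, so (3048, -2667) solves it.
The general solution is p = 3048 + 105k, q = -2667 − 92k; taking k = -29 gives the smaller pair p = 3, q = 1.
Indeed 276·3 + 315·1 = 828 + 315 = 1143.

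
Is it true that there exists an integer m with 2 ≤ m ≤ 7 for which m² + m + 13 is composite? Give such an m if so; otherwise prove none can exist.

At m = 4: 4² + 4 + 13 = 33 = 3·11, which is composite.

m = 4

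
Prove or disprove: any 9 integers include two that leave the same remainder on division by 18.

No; for instance {33, 34, 35, 36, 37, 38, 39, 40, 41} is a counterexample.

Try 9 consecutive integers, 33, 34, …, 41. Their remainders mod 18 are 15, 16, 17, 0, 1, 2, 3, 4, 5 — pairwise different, as any 9 ≤ 18 consecutive integers have distinct residues.
So no two of them leave the same remainder on division by 18; the claim fails for this set.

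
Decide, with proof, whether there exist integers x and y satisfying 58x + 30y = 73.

Any value of 58x + 30y is a multiple of gcd(58, 30) = 2.
But 73 is not a multiple of 2 (it leaves remainder 1).
Therefore 58x + 30y = 73 has no solution in integers.

No, no such integers exist.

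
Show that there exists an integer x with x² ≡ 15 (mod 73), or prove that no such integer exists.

Apply Euler's criterion with the prime 73: 15 is a quadratic residue iff 15^36 ≡ 1 (mod 73), and a non-residue iff it is ≡ −1.
Squaring successively (mod 73): 15^2 = 225 ≡ 6; 15^4 ≡ 6² = 36 ≡ 36; 15^8 ≡ 36² = 1296 ≡ 55; 15^16 ≡ 55² = 3025 ≡ 32; 15^32 ≡ 32² = 1024 ≡ 2.
Since 36 = 32 + 4, 15^36 ≡ 2 · 36; multiplying out mod 73: 2·36 = 72 ≡ 72. Thus 15^36 ≡ 72 ≡ −1 (mod 73).
The value −1 means 15 is a non-residue modulo 73, so x² ≡ 15 (mod 73) is impossible.

No such integer exists.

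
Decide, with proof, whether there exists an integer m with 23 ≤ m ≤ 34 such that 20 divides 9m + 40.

At m = 23, 9·23 + 40 = 247 ≡ 7 (mod 20), and each step in m adds 9, giving residues 7, 16, 5, 14, 3, 12, 1, 10, 19, 8, 17, 6 for m = 23, 24, …, 34.
None is 0, so 20 never divides 9m + 40 on this range.

There is no such integer m in that range.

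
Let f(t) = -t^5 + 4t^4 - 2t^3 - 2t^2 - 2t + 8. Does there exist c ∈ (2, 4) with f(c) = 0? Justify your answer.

Yes, such a c exists.

f(2) = 12 and f(4) = -160, which have opposite signs.
Since f is a polynomial it is continuous on [2, 4].
By the Intermediate Value Theorem, f takes the value 0 somewhere in the open interval.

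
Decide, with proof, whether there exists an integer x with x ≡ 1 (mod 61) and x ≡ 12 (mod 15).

gcd(61, 15) = 1, so the Chinese Remainder Theorem guarantees exactly one residue class mod 915 satisfying both.
Write x = 1 + 61t and require 1 + 61t ≡ 12 (mod 15), i.e. 61t ≡ 11 (mod 15).
61 ≡ 1 (mod 15), so this reads 1t ≡ 11 (mod 15). So t ≡ 11 (mod 15).
With t = 11: x = 1 + 61·11 = 672.
Verify: 672 = 11·61 + 1 and 672 = 44·15 + 12. ✓

x = 672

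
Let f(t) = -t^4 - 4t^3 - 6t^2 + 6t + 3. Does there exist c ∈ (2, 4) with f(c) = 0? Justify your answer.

The endpoint values f(2) = -57 and f(4) = -581 are both negative. Claim: f(t) < 0 for every t in (2, 4).
Substitute t = 2 + u, where 0 < u < 2 on the interval. Expanding, f(2 + u) = -u^4 - 12u^3 - 54u^2 - 98u - 57.
All 5 nonzero coefficients of this polynomial in u are negative; hence for u > 0 the value is a sum of negative terms (the constant -57 among them).
Therefore f(t) < 0 throughout (2, 4), and f has no zero there.

No such root exists.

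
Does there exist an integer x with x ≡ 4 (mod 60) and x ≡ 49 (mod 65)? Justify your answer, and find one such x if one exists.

x = 244

Here gcd(60, 65) = 5, and both 4 and 49 leave remainder 4 mod 5, so the system is consistent.
List candidates x ≡ 4 (mod 60): 4, 64, 124, 184, 244. Modulo 65 these are 4, 64, 59, 54, 49; 244 gives 49 as required.
Indeed 244 ≡ 4 (mod 60) and 244 ≡ 49 (mod 65).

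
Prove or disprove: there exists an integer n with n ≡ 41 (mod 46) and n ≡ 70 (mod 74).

No such integer exists.

Reduce both congruences modulo 2, which divides 46 and 74: they say n ≡ 41 (mod 2) and n ≡ 70 (mod 2).
But 41 mod 2 = 1 while 70 mod 2 = 0, a contradiction.
Hence the system has no solution.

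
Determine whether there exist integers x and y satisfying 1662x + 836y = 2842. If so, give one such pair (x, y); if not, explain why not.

x = 301, y = -595

gcd(1662, 836) = 2, and 2 divides 2842, so integer solutions exist.
Dividing through by 2 reduces the equation to 831x + 418y = 1421.
Euclidean algorithm: 831 = 1·418 + 413, 418 = 1·413 + 5, 413 = 82·5 + 3, 5 = 1·3 + 2, 3 = 1·2 + 1, 2 = 2·1 + 0.
Working back up the chain: 1 = 3 − 1·2 = 3 − (5 − 1·3) = −5 + 2·3 = −5 + 2·(413 − 82·5) = 2·413 − 165·5 = 2·413 − 165·(418 − 1·413) = −165·418 + 167·413 = −165·418 + 167·(831 − 1·418) = 167·831 − 332·418. So 831·167 + 418·(-332) = 1.
Times 1421: 831·237307 + 418·(-471772) = 1421, so (237307, -471772) solves it.
The general solution is x = 237307 + 418k, y = -471772 − 831k; taking k = -567 gives the smaller pair x = 301, y = -595.
Indeed 1662·301 + 836·(-595) = 500262 − 497420 = 2842.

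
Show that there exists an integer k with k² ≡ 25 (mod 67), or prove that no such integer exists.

k = 5

Take k = 5. Then 5² = 25, and since 0 ≤ 25 < 67 this is already reduced: 5² ≡ 25 (mod 67).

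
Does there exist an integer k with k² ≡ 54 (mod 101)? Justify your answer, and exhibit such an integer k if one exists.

k = 85

Take k = 85. Then 85² = 7225 = 71·101 + 54, so 85² ≡ 54 (mod 101).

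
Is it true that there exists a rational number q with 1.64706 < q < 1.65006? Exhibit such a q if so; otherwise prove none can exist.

q = 33/20

Scale by 20: the interval becomes (32.94120, 33.00120), which contains the integer 33.
Dividing back, 1.64706 < 33/20 < 1.65006, and 33/20 is rational.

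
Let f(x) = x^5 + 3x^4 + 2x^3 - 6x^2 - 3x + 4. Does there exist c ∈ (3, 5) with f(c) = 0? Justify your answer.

No such root exists.

f(3) = 481 and f(5) = 5089, both positive, so a sign-change argument is unavailable; we show f keeps this sign on the whole interval.
Shift to the endpoint 3: with x = 3 + u (0 < u < 2), one computes f(3 + u) = u^5 + 18u^4 + 128u^3 + 444u^2 + 744u + 481.
All 6 nonzero coefficients of this polynomial in u are positive; hence for u > 0 the value is a sum of positive terms (the constant 481 among them).
So f is strictly positive on (3, 5); no root exists in the interval.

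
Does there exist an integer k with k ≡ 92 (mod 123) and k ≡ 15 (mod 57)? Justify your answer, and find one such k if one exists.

No, no such integer exists.

gcd(123, 57) = 3. If k ≡ 92 (mod 123) and k ≡ 15 (mod 57), then k ≡ 92 (mod 3) and k ≡ 15 (mod 3).
However 92 ≡ 2 and 15 ≡ 0 (mod 3), and 2 ≠ 0.
So no integer satisfies both congruences.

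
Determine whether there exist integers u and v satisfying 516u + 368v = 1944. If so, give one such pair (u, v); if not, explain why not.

Every value of 516u + 368v is a multiple of gcd(516, 368) = 4; since 4 ∣ 1944, solutions exist.
Dividing through by 4 reduces the equation to 129u + 92v = 486.
Dividing repeatedly: 129 = 1·92 + 37, 92 = 2·37 + 18, 37 = 2·18 + 1, 18 = 18·1 + 0.
Back-substituting, 1 = 37 − 2·18 = 37 − 2·(92 − 2·37) = −2·92 + 5·37 = −2·92 + 5·(129 − 1·92) = 5·129 − 7·92; that is, 129·5 + 92·(-7) = 1.
Times 486: 129·2430 + 92·(-3402) = 486, so (2430, -3402) solves it.
Shifting by a multiple of (92, −129) keeps it a solution: u = 2430 − 26·92 = 38, v = -3402 + 26·129 = -48.
Check: 516·38 + 368·(-48) = 19608 − 17664 = 1944. ✓

u = 38, v = -48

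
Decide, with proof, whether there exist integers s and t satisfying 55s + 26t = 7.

s = 11, t = -23

55 and 26 are coprime, so 55s + 26t ranges over all of ℤ.
Euclidean algorithm: 55 = 2·26 + 3, 26 = 8·3 + 2, 3 = 1·2 + 1, 2 = 2·1 + 0.
Back-substituting, 1 = 3 − 1·2 = 3 − (26 − 8·3) = −26 + 9·3 = −26 + 9·(55 − 2·26) = 9·55 − 19·26; that is, 55·9 + 26·(-19) = 1.
Times 7: 55·63 + 26·(-133) = 7, so (63, -133) solves it.
The general solution is s = 63 + 26k, t = -133 − 55k; taking k = -2 gives the smaller pair s = 11, t = -23.
Indeed 55·11 + 26·(-23) = 605 − 598 = 7.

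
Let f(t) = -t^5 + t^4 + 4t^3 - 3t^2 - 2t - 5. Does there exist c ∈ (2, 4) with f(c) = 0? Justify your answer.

f has no root in that interval.

The endpoint values f(2) = -5 and f(4) = -573 are both negative. Claim: f(t) < 0 for every t in (2, 4).
Shift to the endpoint 2: with t = 2 + u (0 < u < 2), one computes f(2 + u) = -u^5 - 9u^4 - 28u^3 - 35u^2 - 14u - 5.
The nonzero coefficients here are all negative, so for u > 0 every term is negative (or zero), and the constant term -5 is strictly negative.
Therefore f(t) < 0 throughout (2, 4), and f has no zero there.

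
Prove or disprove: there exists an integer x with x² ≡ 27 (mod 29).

No, no such integer exists.

Apply Euler's criterion with the prime 29: 27 is a quadratic residue iff 27^14 ≡ 1 (mod 29), and a non-residue iff it is ≡ −1.
Repeated squaring mod 29: 27^2 = 729 ≡ 4; 27^4 ≡ 4² = 16 ≡ 16; 27^8 ≡ 16² = 256 ≡ 24.
Since 14 = 8 + 4 + 2, 27^14 ≡ 24 · 16 · 4; multiplying out mod 29: 24·16 = 384 ≡ 7, then 7·4 = 28 ≡ 28. Thus 27^14 ≡ 28 ≡ −1 (mod 29).
By Euler's criterion 27 is a quadratic non-residue mod 29: no x satisfies x² ≡ 27 (mod 29).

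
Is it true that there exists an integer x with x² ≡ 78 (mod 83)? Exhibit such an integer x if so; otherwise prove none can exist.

Take x = 59. Then 59² = 3481 = 41·83 + 78, so 59² ≡ 78 (mod 83).

x = 59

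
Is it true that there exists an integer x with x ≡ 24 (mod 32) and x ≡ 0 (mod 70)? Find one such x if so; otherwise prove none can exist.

x = 280

gcd(32, 70) = 2. A simultaneous solution exists iff 24 ≡ 0 (mod 2); here 24 mod 2 = 0 = 0 mod 2, so it does.
Put x = 24 + 32t, so we need 32t ≡ 46 (mod 70), equivalently (divide by 2) 16t ≡ 23 (mod 35).
To invert 16 modulo 35: 35 = 2·16 + 3, 16 = 5·3 + 1, 3 = 3·1 + 0, and unwinding, 1 = 16 − 5·3 = 16 − 5·(35 − 2·16) = −5·35 + 11·16. Thus 16⁻¹ ≡ 11 (mod 35).
Therefore t ≡ 11·23 = 253 ≡ 8 (mod 35).
Then x = 24 + 32·8 = 280.
Indeed 280 ≡ 24 (mod 32) and 280 ≡ 0 (mod 70).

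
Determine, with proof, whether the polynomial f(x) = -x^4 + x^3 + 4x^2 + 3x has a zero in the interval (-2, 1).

f(-2) = -14 and f(1) = 7, which have opposite signs.
f is continuous everywhere (it is a polynomial), in particular on [-2, 1].
By the Intermediate Value Theorem f must vanish at some point of (-2, 1).

Yes, f has a root in the interval.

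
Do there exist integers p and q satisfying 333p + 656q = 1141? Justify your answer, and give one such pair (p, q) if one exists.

p = 425, q = -214

Since gcd(333, 656) = 1, every integer is an integer combination of 333 and 656.
Euclidean algorithm: 656 = 1·333 + 323, 333 = 1·323 + 10, 323 = 32·10 + 3, 10 = 3·3 + 1, 3 = 3·1 + 0.
Back-substituting, 1 = 10 − 3·3 = 10 − 3·(323 − 32·10) = −3·323 + 97·10 = −3·323 + 97·(333 − 1·323) = 97·333 − 100·323 = 97·333 − 100·(656 − 1·333) = −100·656 + 197·333; that is, 333·197 + 656·(-100) = 1.
Times 1141: 333·224777 + 656·(-114100) = 1141, so (224777, -114100) solves it.
The general solution is p = 224777 + 656k, q = -114100 − 333k; taking k = -342 gives the smaller pair p = 425, q = -214.
Indeed 333·425 + 656·(-214) = 141525 − 140384 = 1141.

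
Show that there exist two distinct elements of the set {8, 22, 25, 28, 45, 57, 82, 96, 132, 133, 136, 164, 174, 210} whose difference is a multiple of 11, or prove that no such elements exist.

Reduce each element mod 11: 8↦8, 22↦0, 25↦3, 28↦6, 45↦1, 57↦2, 82↦5, 96↦8, 132↦0, 133↦1, 136↦4, 164↦10, 174↦9, 210↦1. The residue 8 repeats (at 8 and 96), and 96 − 8 = 88 = 8·11.

The pair (8, 96) works.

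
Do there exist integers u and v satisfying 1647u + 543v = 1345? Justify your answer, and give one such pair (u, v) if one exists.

No, no such integers exist.

Both 1647 and 543 are divisible by gcd(1647, 543) = 3, hence so is any combination 1647u + 543v.
But 1345 is not a multiple of 3 (it leaves remainder 1).
Hence no integers u, v satisfy the equation.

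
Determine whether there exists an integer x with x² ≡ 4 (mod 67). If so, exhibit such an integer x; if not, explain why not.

x = 65 works: 65² = 4225, and 4225 − 4 = 4221 = 63·67.

x = 65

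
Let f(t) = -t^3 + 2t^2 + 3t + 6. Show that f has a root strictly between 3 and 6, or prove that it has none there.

f(3) = 6 and f(6) = -120, which have opposite signs.
f is continuous everywhere (it is a polynomial), in particular on [3, 6].
By the Intermediate Value Theorem f must vanish at some point of (3, 6).

Yes, f has a root in the interval.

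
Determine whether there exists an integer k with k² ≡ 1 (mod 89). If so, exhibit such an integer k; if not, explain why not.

k = 88 works: 88² = 7744, and 7744 − 1 = 7743 = 87·89.

k = 88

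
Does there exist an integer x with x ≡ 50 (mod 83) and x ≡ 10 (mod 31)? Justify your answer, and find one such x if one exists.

gcd(83, 31) = 1, so the Chinese Remainder Theorem guarantees exactly one residue class mod 2573 satisfying both.
Write x = 50 + 83t and require 50 + 83t ≡ 10 (mod 31), i.e. 83t ≡ 22 (mod 31).
83 ≡ 21 (mod 31), so this reads 21t ≡ 22 (mod 31). Note 21·3 = 63 ≡ 1 (mod 31) (as 63 − 1 = 2·31), so 21⁻¹ ≡ 3.
Therefore t ≡ 3·22 = 66 ≡ 4 (mod 31).
Taking t = 4 gives x = 50 + 83·4 = 382.
Check: 382 mod 83 = 50, 382 mod 31 = 10. ✓

x = 382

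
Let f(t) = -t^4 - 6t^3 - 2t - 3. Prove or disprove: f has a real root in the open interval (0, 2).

No.

f(0) = -3 and f(2) = -71, both negative, so a sign-change argument is unavailable; we show f keeps this sign on the whole interval.
Every nonzero coefficient of f(t) = -t^4 - 6t^3 - 2t - 3 is negative; for t > 0 each term then has that sign, and the constant term -3 is strictly negative.
Therefore f(t) < 0 throughout (0, 2), and f has no zero there.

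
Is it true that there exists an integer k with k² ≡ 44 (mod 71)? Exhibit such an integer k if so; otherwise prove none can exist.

Apply Euler's criterion with the prime 71: 44 is a quadratic residue iff 44^35 ≡ 1 (mod 71), and a non-residue iff it is ≡ −1.
Repeated squaring mod 71: 44^2 = 1936 ≡ 19; 44^4 ≡ 19² = 361 ≡ 6; 44^8 ≡ 6² = 36 ≡ 36; 44^16 ≡ 36² = 1296 ≡ 18; 44^32 ≡ 18² = 324 ≡ 40.
Since 35 = 32 + 2 + 1, 44^35 ≡ 40 · 19 · 44; multiplying out mod 71: 40·19 = 760 ≡ 50, then 50·44 = 2200 ≡ 70. Thus 44^35 ≡ 70 ≡ −1 (mod 71).
The value −1 means 44 is a non-residue modulo 71, so k² ≡ 44 (mod 71) is impossible.

No, no such integer exists.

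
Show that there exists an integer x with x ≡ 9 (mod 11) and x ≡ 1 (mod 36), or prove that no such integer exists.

x = 361

Since 11 and 36 share no common factor, CRT says the pair of congruences has a solution (unique mod 396).
Write x = 9 + 11t and require 9 + 11t ≡ 1 (mod 36), i.e. 11t ≡ 28 (mod 36).
Invert 11 mod 36 by the Euclidean algorithm: 36 = 3·11 + 3, 11 = 3·3 + 2, 3 = 1·2 + 1, 2 = 2·1 + 0; back-substituting, 1 = 3 − 1·2 = 3 − (11 − 3·3) = −11 + 4·3 = −11 + 4·(36 − 3·11) = 4·36 − 13·11. Hence 11·(-13) ≡ 1, so 11⁻¹ ≡ -13 ≡ 23 (mod 36).
Multiplying by 23: t ≡ 23·28 = 644 ≡ 32 (mod 36).
With t = 32: x = 9 + 11·32 = 361.
Verify: 361 = 32·11 + 9 and 361 = 10·36 + 1. ✓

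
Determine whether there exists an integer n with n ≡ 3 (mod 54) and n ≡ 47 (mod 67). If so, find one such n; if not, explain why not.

The moduli 54 and 67 are coprime, so by the Chinese Remainder Theorem a unique solution modulo 3618 exists.
Any solution of the first congruence is n = 3 + 54t; substituting into the second, 54t ≡ 47 − 3 ≡ 44 (mod 67).
Note 54·36 = 1944 ≡ 1 (mod 67) (as 1944 − 1 = 29·67), so 54⁻¹ ≡ 36.
Multiplying by 36: t ≡ 36·44 = 1584 ≡ 43 (mod 67).
With t = 43: n = 3 + 54·43 = 2325.
Indeed 2325 ≡ 3 (mod 54) and 2325 ≡ 47 (mod 67).

n = 2325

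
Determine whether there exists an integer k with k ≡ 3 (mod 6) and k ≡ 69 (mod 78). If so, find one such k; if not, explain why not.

The moduli are not coprime: gcd(6, 78) = 6. Compatibility requires 6 ∣ (69 − 3) = 66, which holds, so solutions exist.
Write k = 3 + 6t. Then 6t ≡ 69 − 3 ≡ 66 (mod 78); dividing through by 6 gives 1t ≡ 11 (mod 13).
So t ≡ 11 (mod 13).
Then k = 3 + 6·11 = 69.
Indeed 69 ≡ 3 (mod 6) and 69 ≡ 69 (mod 78).

k = 69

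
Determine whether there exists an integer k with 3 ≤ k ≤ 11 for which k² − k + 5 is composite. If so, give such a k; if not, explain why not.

At k = 9: 9² − 9 + 5 = 77 = 7·11, which is composite.

k = 9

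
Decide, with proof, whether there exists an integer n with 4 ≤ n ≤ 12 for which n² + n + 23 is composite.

At n = 11: 11² + 11 + 23 = 155 = 5·31, which is composite.

n = 11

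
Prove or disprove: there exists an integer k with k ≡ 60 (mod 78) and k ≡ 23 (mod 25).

k = 1698

The moduli 78 and 25 are coprime, so by the Chinese Remainder Theorem a unique solution modulo 1950 exists.
Any solution of the first congruence is k = 60 + 78t; substituting into the second, 78t ≡ 23 − 60 ≡ 13 (mod 25).
78 ≡ 3 (mod 25), so this reads 3t ≡ 13 (mod 25). Note 3·17 = 51 ≡ 1 (mod 25) (as 51 − 1 = 2·25), so 3⁻¹ ≡ 17.
Multiplying by 17: t ≡ 17·13 = 221 ≡ 21 (mod 25).
With t = 21: k = 60 + 78·21 = 1698.
Indeed 1698 ≡ 60 (mod 78) and 1698 ≡ 23 (mod 25).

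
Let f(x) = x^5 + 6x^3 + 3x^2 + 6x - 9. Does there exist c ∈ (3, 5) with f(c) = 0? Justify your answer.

The endpoint values f(3) = 441 and f(5) = 3971 are both positive. Claim: f(x) > 0 for every x in (3, 5).
Substitute x = 3 + u, where 0 < u < 2 on the interval. Expanding, f(3 + u) = u^5 + 15u^4 + 96u^3 + 327u^2 + 591u + 441.
All 6 nonzero coefficients of this polynomial in u are positive; hence for u > 0 the value is a sum of positive terms (the constant 441 among them).
So f is strictly positive on (3, 5); no root exists in the interval.

f has no root in that interval.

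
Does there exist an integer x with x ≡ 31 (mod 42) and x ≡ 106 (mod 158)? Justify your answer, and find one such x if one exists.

There is no such integer.

gcd(42, 158) = 2. If x ≡ 31 (mod 42) and x ≡ 106 (mod 158), then x ≡ 31 (mod 2) and x ≡ 106 (mod 2).
But 31 mod 2 = 1 while 106 mod 2 = 0, a contradiction.
Hence the system has no solution.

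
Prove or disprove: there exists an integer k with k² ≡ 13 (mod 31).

Apply Euler's criterion with the prime 31: 13 is a quadratic residue iff 13^15 ≡ 1 (mod 31), and a non-residue iff it is ≡ −1.
Squaring successively (mod 31): 13^2 = 169 ≡ 14; 13^4 ≡ 14² = 196 ≡ 10; 13^8 ≡ 10² = 100 ≡ 7.
Since 15 = 8 + 4 + 2 + 1, 13^15 ≡ 7 · 10 · 14 · 13; multiplying out mod 31: 7·10 = 70 ≡ 8, then 8·14 = 112 ≡ 19, then 19·13 = 247 ≡ 30. Thus 13^15 ≡ 30 ≡ −1 (mod 31).
By Euler's criterion 13 is a quadratic non-residue mod 31: no k satisfies k² ≡ 13 (mod 31).

No such integer exists.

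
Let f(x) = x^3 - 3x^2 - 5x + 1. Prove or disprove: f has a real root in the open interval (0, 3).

Such a root exists.

f(0) = 1 and f(3) = -14, which have opposite signs.
As a polynomial, f is continuous on every closed interval.
By the Intermediate Value Theorem, f takes the value 0 somewhere in the open interval.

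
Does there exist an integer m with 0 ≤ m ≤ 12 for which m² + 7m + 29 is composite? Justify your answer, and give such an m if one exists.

The values for m = 0, 1, …, 12 are 29, 37, 47, 59, 73, 89, 107, 127, 149, 173, 199, 227, 257, and each of these is prime.
So no value in the range makes the expression composite.

No, no such integer m in that range exists.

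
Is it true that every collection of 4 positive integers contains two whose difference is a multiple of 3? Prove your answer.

Each integer lies in one of the 3 residue classes modulo 3.
Since 4 > 3, two of the 4 integers must share a residue class by the pigeonhole principle; call them a and b.
Their difference a − b is then a multiple of 3.

Yes.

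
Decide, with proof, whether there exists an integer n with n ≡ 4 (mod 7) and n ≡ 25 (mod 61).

Since 7 and 61 share no common factor, CRT says the pair of congruences has a solution (unique mod 427).
Write n = 4 + 7t and require 4 + 7t ≡ 25 (mod 61), i.e. 7t ≡ 21 (mod 61).
Invert 7 mod 61 by the Euclidean algorithm: 61 = 8·7 + 5, 7 = 1·5 + 2, 5 = 2·2 + 1, 2 = 2·1 + 0; back-substituting, 1 = 5 − 2·2 = 5 − 2·(7 − 1·5) = −2·7 + 3·5 = −2·7 + 3·(61 − 8·7) = 3·61 − 26·7. Hence 7·(-26) ≡ 1, so 7⁻¹ ≡ -26 ≡ 35 (mod 61).
Multiplying by 35: t ≡ 35·21 = 735 ≡ 3 (mod 61).
Taking t = 3 gives n = 4 + 7·3 = 25.
Verify: 25 = 3·7 + 4 and 25 = 0·61 + 25. ✓

n = 25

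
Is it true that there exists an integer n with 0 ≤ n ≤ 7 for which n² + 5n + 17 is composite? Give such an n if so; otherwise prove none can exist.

The values for n = 0, 1, …, 7 are 17, 23, 31, 41, 53, 67, 83, 101, and each of these is prime.
So no value in the range makes the expression composite.

No such integer n in that range exists.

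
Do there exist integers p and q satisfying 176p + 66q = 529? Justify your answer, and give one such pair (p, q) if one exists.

Both 176 and 66 are divisible by gcd(176, 66) = 22, hence so is any combination 176p + 66q.
But 529 is not a multiple of 22 (it leaves remainder 1).
So the equation is unsolvable over ℤ.

No such integers exist.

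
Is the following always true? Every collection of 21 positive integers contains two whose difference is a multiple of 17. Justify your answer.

Yes.

Partition the integers by their residue mod 17; there are 17 classes.
With 21 integers and only 17 classes, the pigeonhole principle forces two of them, say a and b, into the same class.
Equal remainders mean a − b ≡ 0 (mod 17), so 17 divides their difference.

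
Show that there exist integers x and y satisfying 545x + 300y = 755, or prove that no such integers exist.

gcd(545, 300) = 5, and 5 divides 755, so integer solutions exist.
Dividing through by 5 reduces the equation to 109x + 60y = 151.
Run the Euclidean algorithm on 109 and 60: 109 = 1·60 + 49, 60 = 1·49 + 11, 49 = 4·11 + 5, 11 = 2·5 + 1, 5 = 5·1 + 0.
Back-substituting, 1 = 11 − 2·5 = 11 − 2·(49 − 4·11) = −2·49 + 9·11 = −2·49 + 9·(60 − 1·49) = 9·60 − 11·49 = 9·60 − 11·(109 − 1·60) = −11·109 + 20·60; that is, 109·(-11) + 60·20 = 1.
Scaling by 151 gives the particular solution (x, y) = (-1661, 3020).
Shifting by a multiple of (60, −109) keeps it a solution: x = -1661 + 28·60 = 19, y = 3020 − 28·109 = -32.
Check: 545·19 + 300·(-32) = 10355 − 9600 = 755. ✓

x = 19, y = -32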